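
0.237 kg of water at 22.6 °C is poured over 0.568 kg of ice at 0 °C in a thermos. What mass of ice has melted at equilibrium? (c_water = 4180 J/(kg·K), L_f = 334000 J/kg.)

Cooling the water to 0 °C releases 0.237×4180×22.6 = 22389 J.
To melt every bit of ice: 0.568×334000 = 189712 J.
Since 22389 < 189712 J, not all the ice melts; equilibrium is at 0 °C.
m_melted×334000 = 22389  ⇒  m_melted ≈ 0.06703 kg.

m_melted ≈ 0.067 kg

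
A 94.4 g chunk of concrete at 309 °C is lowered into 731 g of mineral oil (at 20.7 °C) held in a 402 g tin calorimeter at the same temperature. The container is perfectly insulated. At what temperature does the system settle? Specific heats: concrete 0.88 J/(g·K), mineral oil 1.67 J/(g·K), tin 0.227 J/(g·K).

Energy conservation, ΣQ = 0:
94.4×0.88×(T − 309) + 731×1.67×(T − 20.7) + 402×0.227×(T − 20.7) = 0
83.07(T − 309) + 1220.8(T − 20.7) + 91.25(T − 20.7) = 0
1395.1 T = 52828
T = 52828 / 1395.1 = 37.9 °C

T_f ≈ 37.9 °C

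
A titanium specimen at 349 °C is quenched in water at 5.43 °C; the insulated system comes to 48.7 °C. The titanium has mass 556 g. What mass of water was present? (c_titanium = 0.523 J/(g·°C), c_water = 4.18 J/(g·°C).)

Conservation of energy gives ΣQ = 0:
556×0.523×(48.7 − 349) + m×4.18×(48.7 − 5.43) = 0
180.87 m = 87324
m = 87324/180.87 ≈ 482.8 g

m ≈ 483 g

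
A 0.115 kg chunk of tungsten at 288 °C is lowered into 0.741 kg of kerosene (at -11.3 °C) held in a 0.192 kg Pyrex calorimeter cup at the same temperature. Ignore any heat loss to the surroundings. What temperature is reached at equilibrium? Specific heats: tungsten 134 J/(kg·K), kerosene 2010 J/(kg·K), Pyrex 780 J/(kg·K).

T_f ≈ -8.5 °C

Let T be the final temperature. ΣQ_i = 0:
0.115×134×(T − 288) + 0.741×2010×(T − (-11.3)) + 0.192×780×(T − (-11.3)) = 0
(15.41 + 1489.4 + 149.76) T = 15.41×288 + 1489.4×(-11.3) + 149.76×(-11.3)
T = -14085/1654.6 ≈ -8.51 °C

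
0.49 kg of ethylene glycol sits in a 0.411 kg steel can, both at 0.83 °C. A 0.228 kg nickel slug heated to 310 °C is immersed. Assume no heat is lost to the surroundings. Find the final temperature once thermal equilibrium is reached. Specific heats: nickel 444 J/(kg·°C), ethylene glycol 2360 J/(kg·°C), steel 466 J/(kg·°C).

Heat gained plus heat lost sum to zero:
0.228·444·(T − 310) + 0.49·2360·(T − 0.83) + 0.411·466·(T − 0.83) = 0
101.23(T − 310) + 1156.4(T − 0.83) + 191.53(T − 0.83) = 0
1449.2 T = 32501
T = 32501 / 1449.2 = 22.4 °C

T_f ≈ 22.4 °C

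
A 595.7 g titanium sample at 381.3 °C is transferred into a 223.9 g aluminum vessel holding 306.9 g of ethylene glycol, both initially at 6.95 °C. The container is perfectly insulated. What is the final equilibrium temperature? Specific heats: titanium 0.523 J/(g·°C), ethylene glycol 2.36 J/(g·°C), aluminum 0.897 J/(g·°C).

T_f = Σ m_i c_i T_i / Σ m_i c_i:
T_f = (311.55×381.3 + 724.28×6.95 + 200.84×6.95) / (311.55 + 724.28 + 200.84)
    = 125224 / 1236.7 ≈ 101.26 °C

T_f ≈ 101.3 °C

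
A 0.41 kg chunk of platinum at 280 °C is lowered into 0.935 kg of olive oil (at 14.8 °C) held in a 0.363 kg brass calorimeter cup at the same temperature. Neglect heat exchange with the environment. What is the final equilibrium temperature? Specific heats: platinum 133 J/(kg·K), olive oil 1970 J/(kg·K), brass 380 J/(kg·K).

Energy conservation, ΣQ = 0:
0.41*133*(T − 280) + 0.935*1970*(T − 14.8) + 0.363*380*(T − 14.8) = 0
54.53(T − 280) + 1842(T − 14.8) + 137.94(T − 14.8) = 0
2034.4 T = 44571
T = 44571/2034.4 ≈ 21.91 °C

T_f ≈ 21.9 °C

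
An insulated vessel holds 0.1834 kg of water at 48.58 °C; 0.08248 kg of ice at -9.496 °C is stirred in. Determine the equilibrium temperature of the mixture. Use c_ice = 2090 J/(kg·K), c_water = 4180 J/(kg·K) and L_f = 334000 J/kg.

T_f ≈ 7.2 °C

Energy conservation, ΣQ = 0:
ice -9.496→0 °C: 0.08248×2090×9.496 = 1637; fusion: m_ice L_f = 0.08248×334000 = 27548; meltwater 0→T: 0.08248×4180×T = 344.77 T; water: 766.61(T − 48.58)
1111.4 T = 37242 − 29185 = 8056.7
T ≈ 7.25 °C — above 0 °C, consistent with complete melting.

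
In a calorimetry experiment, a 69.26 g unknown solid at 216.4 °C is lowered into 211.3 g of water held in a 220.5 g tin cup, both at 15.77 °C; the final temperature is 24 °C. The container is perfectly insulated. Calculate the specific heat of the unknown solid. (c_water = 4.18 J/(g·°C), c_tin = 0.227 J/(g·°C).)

Setting the total heat transfer to zero:
69.26×c×(24 − 216.4) + 211.3×4.18×(24 − 15.77) + 220.5×0.227×(24 − 15.77) = 0
-13326 c = -7681
c = -7681/-13326 ≈ 0.5764 J/(g·°C)

c ≈ 0.576 J/(g·°C)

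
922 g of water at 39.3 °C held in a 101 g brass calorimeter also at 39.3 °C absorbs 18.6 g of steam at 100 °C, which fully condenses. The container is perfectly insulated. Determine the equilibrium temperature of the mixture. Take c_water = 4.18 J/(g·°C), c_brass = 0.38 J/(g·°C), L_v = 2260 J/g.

Net heat exchanged in the isolated system is zero:
steam→water at 100 °C releases m L_v = 18.6·2260 = 42036
  condensate cools 100→T: 18.6·4.18·(T − 100) = 77.75(T − 100)
  original water: 3854(T − 39.3)
  brass cup: 101·0.38·(T − 39.3) = 38.38(T − 39.3)
3970.1 T = 42036 + 7774.8 + 152969 = 202780
T ≈ 51.08 °C — below 100 °C, confirming all the steam condensed.

T_f ≈ 51.1 °C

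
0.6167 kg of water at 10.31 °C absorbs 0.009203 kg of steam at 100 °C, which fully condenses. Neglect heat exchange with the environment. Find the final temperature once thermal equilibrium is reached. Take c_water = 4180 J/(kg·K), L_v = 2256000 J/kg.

Let T be the final temperature. ΣQ_i = 0:
latent heat released on condensation: 0.009203·2256000 = 20762; condensed water 100 °C→T: 38.47(T − 100); original water: 2577.8(T − 10.31)
2616.3 T = 20762 + 3846.9 + 26577 = 51186
T ≈ 19.56 °C — below 100 °C, confirming all the steam condensed.

T_f ≈ 19.6 °C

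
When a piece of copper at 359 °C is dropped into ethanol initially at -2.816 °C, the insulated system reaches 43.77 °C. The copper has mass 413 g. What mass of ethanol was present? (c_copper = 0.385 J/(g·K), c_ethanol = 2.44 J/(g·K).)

Conservation of energy gives ΣQ = 0:
413×0.385×(43.77 − 359) + m×2.44×(43.77 − (-2.816)) = 0
113.67 m = 50123
m = 50123/113.67 ≈ 441 g

m ≈ 441 g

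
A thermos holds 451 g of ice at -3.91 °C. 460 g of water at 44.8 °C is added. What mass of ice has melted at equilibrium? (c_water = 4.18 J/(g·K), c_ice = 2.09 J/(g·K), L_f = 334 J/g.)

m_melted ≈ 247 g

Cooling the water to 0 °C releases 460×4.18×44.8 = 86141 J.
Of that, 451×2.09×3.91 = 3685.5 J goes to bring the ice to 0 °C, leaving 82456 J.
Fully melting the ice requires m_ice L_f = 451×334 = 150634 J.
82456 J < 150634 J, so only part of the ice melts and the system sits at 0 °C.
m_melted×334 = 82456  ⇒  m_melted ≈ 246.9 g.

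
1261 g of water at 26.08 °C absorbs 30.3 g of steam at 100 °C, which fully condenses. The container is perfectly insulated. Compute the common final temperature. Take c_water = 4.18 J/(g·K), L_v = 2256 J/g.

Energy balance with sensible and latent terms:
condense steam: −30.3·2256 = −68357
  condensate cools 100→T: 30.3·4.18·(T − 100) = 126.65(T − 100)
  water warms: 1261·4.18·(T − 26.08) = 5271(T − 26.08)
5397.6 T = 68357 + 12665 + 137467 = 218489
T ≈ 40.48 °C, under the boiling point, so the assumption holds.

T_f ≈ 40.5 °C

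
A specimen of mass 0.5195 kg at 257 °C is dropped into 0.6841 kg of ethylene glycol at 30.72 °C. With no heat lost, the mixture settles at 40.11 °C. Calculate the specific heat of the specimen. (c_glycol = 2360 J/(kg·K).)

c ≈ 135 J/(kg·K)

Setting the total heat transfer to zero:
0.5195·c·(40.11 − 257) + 0.6841·2360·(40.11 − 30.72) = 0
-112.67 c = -15160
c = -15160/-112.67 ≈ 134.5 J/(kg·K)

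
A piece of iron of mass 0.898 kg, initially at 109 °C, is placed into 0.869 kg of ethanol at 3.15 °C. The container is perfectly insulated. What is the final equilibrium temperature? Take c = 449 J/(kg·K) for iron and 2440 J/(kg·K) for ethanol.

Net heat exchanged in the isolated system is zero:
0.898·449·(T − 109) + 0.869·2440·(T − 3.15) = 0
2523.6 T = 50628
T = 50628 / 2523.6 = 20.1 °C

T_f ≈ 20.1 °C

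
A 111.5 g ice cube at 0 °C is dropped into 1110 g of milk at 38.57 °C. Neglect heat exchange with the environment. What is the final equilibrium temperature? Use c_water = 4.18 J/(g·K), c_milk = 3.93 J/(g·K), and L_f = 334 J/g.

T_f ≈ 27.1 °C

Let T be the final temperature. ΣQ_i = 0:
latent heat to melt: 111.5×334 = 37241
  meltwater 0→T: 111.5×4.18×T = 466.07 T
  milk cools: 1110×3.93×(T − 38.57) = 4362.3(T − 38.57)
4828.4 T = 168254 − 37241 = 131013
T ≈ 27.13 °C — above 0 °C, consistent with complete melting.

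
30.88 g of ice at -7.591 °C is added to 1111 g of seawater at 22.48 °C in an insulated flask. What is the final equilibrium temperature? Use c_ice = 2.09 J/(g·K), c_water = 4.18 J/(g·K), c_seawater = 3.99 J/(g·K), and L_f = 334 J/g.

T_f ≈ 19.5 °C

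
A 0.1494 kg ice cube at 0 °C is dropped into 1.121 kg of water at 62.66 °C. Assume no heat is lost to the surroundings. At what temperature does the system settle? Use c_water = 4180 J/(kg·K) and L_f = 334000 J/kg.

T_f ≈ 45.9 °C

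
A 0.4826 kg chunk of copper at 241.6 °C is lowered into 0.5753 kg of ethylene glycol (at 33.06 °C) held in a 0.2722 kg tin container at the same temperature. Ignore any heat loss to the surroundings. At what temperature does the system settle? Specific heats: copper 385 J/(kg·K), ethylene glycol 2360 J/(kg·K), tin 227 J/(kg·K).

T_f ≈ 57.2 °C

Conservation of energy gives ΣQ = 0:
0.4826·385·(T − 241.6) + 0.5753·2360·(T − 33.06) + 0.2722·227·(T − 33.06) = 0
185.8(T − 241.6) + 1357.7(T − 33.06) + 61.79(T − 33.06) = 0
1605.3 T = 91818
T = 91818/1605.3 ≈ 57.20 °C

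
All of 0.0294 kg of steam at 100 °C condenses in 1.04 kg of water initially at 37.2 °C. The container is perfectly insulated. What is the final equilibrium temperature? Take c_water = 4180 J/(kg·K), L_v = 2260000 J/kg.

T_f ≈ 53.8 °C

Heat gained plus heat lost sum to zero:
condense steam: −0.0294·2260000 = −66444
  condensed water 100 °C→T: 122.89(T − 100)
  original water: 4347.2(T − 37.2)
4470.1 T = 66444 + 12289 + 161716 = 240449
T ≈ 53.79 °C, under the boiling point, so the assumption holds.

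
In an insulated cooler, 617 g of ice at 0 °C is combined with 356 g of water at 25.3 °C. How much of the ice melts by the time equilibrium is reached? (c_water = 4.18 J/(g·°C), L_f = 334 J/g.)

m_melted ≈ 113 g

Water can give up m c ΔT = 356·4.18·25.3 = 37648 J before reaching 0 °C.
To melt every bit of ice: 617·334 = 206078 J.
37648 J < 206078 J, so only part of the ice melts and the system sits at 0 °C.
m_melt = 37648 / L_f = 112.7 g.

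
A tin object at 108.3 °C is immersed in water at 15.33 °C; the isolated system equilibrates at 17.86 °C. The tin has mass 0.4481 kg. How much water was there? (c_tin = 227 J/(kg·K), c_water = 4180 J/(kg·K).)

m ≈ 0.87 kg

Heat lost by the tin = heat gained by the water:
0.4481·227·(108.3 − 17.86) = m·4180·(17.86 − 15.33)
10575 m = 9199.4  ⇒  m ≈ 0.8699 kg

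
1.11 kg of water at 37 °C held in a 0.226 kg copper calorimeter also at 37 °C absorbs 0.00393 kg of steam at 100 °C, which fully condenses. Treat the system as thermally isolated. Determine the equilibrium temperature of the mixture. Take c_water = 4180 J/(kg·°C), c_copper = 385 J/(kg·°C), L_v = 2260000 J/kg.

T_f ≈ 39.1 °C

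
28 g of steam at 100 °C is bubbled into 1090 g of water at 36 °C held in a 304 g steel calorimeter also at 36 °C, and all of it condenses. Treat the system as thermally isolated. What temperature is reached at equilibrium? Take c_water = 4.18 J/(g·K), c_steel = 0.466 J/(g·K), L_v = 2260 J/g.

T_f ≈ 50.7 °C

Energy conservation, ΣQ = 0:
latent heat released on condensation: 28·2260 = 63280; condensed water 100 °C→T: 117.04(T − 100); water warms: 1090·4.18·(T − 36) = 4556.2(T − 36); steel cup: 304·0.466·(T − 36) = 141.66(T − 36)
4814.9 T = 63280 + 11704 + 169123 = 244107
T ≈ 50.70 °C, under the boiling point, so the assumption holds.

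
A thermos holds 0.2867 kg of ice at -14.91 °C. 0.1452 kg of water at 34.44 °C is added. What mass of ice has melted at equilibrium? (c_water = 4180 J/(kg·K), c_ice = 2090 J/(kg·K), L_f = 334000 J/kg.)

m_melted ≈ 0.0358 kg

Cooling the water to 0 °C releases 0.1452·4180·34.44 = 20903 J.
Warming the ice to 0 °C takes 0.2867·2090·14.91 = 8934.1 J, leaving 11969 J for melting.
To melt every bit of ice: 0.2867·334000 = 95758 J.
That's not enough to melt it all — equilibrium is at 0 °C with ice remaining.
m_melted·334000 = 11969  ⇒  m_melted ≈ 0.03583 kg.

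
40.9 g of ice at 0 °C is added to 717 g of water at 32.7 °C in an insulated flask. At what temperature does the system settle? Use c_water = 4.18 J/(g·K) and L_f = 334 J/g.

Setting the total heat transfer to zero:
fusion: m_ice L_f = 40.9·334 = 13661; warm the meltwater: 170.96 T; water cools: 717·4.18·(T − 32.7) = 2997.1(T − 32.7)
3168 T = 98004 − 13661 = 84343
T ≈ 26.62 °C (positive, so assuming full melt was valid).

T_f ≈ 26.6 °C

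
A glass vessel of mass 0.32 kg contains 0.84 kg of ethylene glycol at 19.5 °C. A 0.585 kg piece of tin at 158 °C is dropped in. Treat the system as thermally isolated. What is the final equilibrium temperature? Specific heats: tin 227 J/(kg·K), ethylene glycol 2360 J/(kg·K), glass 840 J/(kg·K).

Net heat exchanged in the isolated system is zero:
0.585*227*(T − 158) + 0.84*2360*(T − 19.5) + 0.32*840*(T − 19.5) = 0
132.79(T − 158) + 1982.4(T − 19.5) + 268.8(T − 19.5) = 0
2384 T = 64880
T = 64880/2384 ≈ 27.21 °C

T_f ≈ 27.2 °C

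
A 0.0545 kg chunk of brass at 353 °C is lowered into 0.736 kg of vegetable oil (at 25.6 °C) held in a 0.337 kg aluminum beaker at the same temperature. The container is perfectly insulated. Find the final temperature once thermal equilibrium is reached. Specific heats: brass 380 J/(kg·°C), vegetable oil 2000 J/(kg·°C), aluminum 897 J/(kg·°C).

Setting the total heat transfer to zero:
0.0545×380×(T − 353) + 0.736×2000×(T − 25.6) + 0.337×897×(T − 25.6) = 0
(20.71 + 1472 + 302.29) T = 20.71×353 + 1472×25.6 + 302.29×25.6
T ≈ 29.38 °C

T_f ≈ 29.4 °C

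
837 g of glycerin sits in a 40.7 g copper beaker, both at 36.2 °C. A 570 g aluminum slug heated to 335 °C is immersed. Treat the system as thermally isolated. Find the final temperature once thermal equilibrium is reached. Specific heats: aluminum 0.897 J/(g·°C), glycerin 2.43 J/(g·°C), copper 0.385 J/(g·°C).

T_f ≈ 95.9 °C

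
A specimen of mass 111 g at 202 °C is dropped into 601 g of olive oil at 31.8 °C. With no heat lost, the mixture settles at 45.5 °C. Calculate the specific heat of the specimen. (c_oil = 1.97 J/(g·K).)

c ≈ 0.934 J/(g·K)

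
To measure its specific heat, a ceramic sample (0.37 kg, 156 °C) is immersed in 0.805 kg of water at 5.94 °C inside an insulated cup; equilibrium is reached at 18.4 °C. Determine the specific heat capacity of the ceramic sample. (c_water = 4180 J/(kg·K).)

c ≈ 824 J/(kg·K)

m_s c (T_s − T_f) = m_water c_water (T_f − T_0):
0.37·c·(156 − 18.4) = 0.805·4180·(18.4 − 5.94)
50.91 c = 41927  ⇒  c ≈ 823.5 J/(kg·K)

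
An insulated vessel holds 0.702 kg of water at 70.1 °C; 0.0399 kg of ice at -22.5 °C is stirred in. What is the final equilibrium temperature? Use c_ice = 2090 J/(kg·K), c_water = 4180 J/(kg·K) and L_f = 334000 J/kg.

Energy balance with sensible and latent terms:
warm ice to 0 °C: 0.0399·2090·(0 − (-22.5)) = 1876.3; latent heat to melt: 0.0399·334000 = 13327; meltwater 0→T: 0.0399·4180·T = 166.78 T; water: 2934.4(T − 70.1)
3101.1 T = 205699 − 15203 = 190496
T ≈ 61.43 °C — above 0 °C, consistent with complete melting.

T_f ≈ 61.4 °C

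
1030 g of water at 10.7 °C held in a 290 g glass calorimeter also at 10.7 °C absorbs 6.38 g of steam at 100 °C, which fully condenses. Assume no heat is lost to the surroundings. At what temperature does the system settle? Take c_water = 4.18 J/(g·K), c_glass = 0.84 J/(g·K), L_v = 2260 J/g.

T_f ≈ 14.4 °C

Heat gained plus heat lost sum to zero:
latent heat released on condensation: 6.38×2260 = 14419
  condensed water 100 °C→T: 26.67(T − 100)
  water warms: 1030×4.18×(T − 10.7) = 4305.4(T − 10.7)
  glass cup: 290×0.84×(T − 10.7) = 243.6(T − 10.7)
4575.7 T = 14419 + 2666.8 + 48674 = 65760
T ≈ 14.37 °C — below 100 °C, confirming all the steam condensed.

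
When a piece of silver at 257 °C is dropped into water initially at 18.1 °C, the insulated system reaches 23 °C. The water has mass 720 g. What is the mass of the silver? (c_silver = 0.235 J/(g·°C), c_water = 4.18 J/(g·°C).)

Heat lost by the silver = heat gained by the water:
m·0.235·(257 − 23) = 720·4.18·(23 − 18.1)
54.99 m = 14747  ⇒  m ≈ 268.2 g

m ≈ 268 g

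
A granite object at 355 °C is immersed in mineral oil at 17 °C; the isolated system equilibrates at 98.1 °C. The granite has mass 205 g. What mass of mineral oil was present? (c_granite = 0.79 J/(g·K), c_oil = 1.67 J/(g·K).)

Net heat exchanged in the isolated system is zero:
205×0.79×(98.1 − 355) + m×1.67×(98.1 − 17) = 0
135.44 m = 41605
m = 41605/135.44 ≈ 307.2 g

m ≈ 307 g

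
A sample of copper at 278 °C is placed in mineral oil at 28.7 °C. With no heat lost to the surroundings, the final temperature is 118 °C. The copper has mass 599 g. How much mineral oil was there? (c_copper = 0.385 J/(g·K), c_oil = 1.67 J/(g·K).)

m ≈ 247 g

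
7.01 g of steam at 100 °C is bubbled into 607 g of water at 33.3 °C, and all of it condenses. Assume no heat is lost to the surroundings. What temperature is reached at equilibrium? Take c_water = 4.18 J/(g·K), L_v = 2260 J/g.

T_f ≈ 40.2 °C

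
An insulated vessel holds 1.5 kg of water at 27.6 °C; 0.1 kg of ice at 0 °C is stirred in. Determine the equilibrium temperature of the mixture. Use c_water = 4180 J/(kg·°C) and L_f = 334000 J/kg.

Taking heat into each body as positive, Σ m c ΔT = 0:
latent heat to melt: 0.1·334000 = 33400; warm the meltwater: 418 T; water: 6270(T − 27.6)
6688 T = 173052 − 33400 = 139652
T ≈ 20.88 °C — above 0 °C, consistent with complete melting.

T_f ≈ 20.9 °C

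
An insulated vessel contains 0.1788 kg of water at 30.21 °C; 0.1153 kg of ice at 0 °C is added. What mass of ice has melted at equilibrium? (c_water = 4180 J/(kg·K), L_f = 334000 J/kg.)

m_melted ≈ 0.0676 kg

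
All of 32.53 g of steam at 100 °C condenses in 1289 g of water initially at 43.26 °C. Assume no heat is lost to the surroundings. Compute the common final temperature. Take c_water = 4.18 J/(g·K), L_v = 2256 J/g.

Taking heat into each body as positive, Σ m c ΔT = 0:
latent heat released on condensation: 32.53×2256 = 73388; condensate cools 100→T: 32.53×4.18×(T − 100) = 135.98(T − 100); original water: 5388(T − 43.26)
5524 T = 73388 + 13598 + 233086 = 320071
T ≈ 57.94 °C — below 100 °C, confirming all the steam condensed.

T_f ≈ 57.9 °C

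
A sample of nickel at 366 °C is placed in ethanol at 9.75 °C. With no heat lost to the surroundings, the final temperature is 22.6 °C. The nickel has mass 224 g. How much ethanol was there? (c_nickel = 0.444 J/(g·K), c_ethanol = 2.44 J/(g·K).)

m ≈ 1090 g

|Q_nickel| = |Q_ethanol|:
224·0.444·(366 − 22.6) = m·2.44·(22.6 − 9.75)
31.35 m = 34153  ⇒  m ≈ 1089 g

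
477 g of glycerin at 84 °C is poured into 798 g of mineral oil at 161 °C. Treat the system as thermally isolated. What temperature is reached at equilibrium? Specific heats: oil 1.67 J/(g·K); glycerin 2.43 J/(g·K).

Set heat shed by the hot body equal to heat absorbed by the cold body:
798×1.67×(161 − T) = 477×2.43×(T − 84)
1332.7(161 − T) = 1159.1(T − 84)
2491.8 T = 311924  ⇒  T ≈ 125.18 °C

T_f ≈ 125.2 °C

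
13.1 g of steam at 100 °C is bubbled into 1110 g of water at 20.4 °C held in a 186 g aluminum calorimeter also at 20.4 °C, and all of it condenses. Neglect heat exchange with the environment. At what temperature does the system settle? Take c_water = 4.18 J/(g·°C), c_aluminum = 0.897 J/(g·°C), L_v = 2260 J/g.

T_f ≈ 27.4 °C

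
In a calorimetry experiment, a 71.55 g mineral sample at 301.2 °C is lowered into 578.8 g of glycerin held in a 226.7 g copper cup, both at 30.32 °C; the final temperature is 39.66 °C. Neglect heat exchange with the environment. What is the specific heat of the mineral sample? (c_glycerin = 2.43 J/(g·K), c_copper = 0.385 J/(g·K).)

c ≈ 0.746 J/(g·K)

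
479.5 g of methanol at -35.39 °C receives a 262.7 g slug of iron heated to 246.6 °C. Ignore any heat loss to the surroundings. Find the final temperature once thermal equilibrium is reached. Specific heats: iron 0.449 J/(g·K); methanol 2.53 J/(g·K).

T_f is the heat-capacity-weighted average of the initial temperatures:
T_f = (117.95×246.6 + 1213.1×(-35.39)) / (117.95 + 1213.1)
    = -13846 / 1331.1 ≈ -10.40 °C

T_f ≈ -10.4 °C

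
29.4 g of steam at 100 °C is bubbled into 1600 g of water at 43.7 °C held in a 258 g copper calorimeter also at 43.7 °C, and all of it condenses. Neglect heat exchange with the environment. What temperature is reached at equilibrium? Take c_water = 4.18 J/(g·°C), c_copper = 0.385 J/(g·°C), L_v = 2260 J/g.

T_f ≈ 54.3 °C

Sum of m c ΔT and latent-heat terms is zero:
steam→water at 100 °C releases m L_v = 29.4×2260 = 66444; condensate cools 100→T: 29.4×4.18×(T − 100) = 122.89(T − 100); water warms: 1600×4.18×(T − 43.7) = 6688(T − 43.7); copper cup: 258×0.385×(T − 43.7) = 99.33(T − 43.7)
6910.2 T = 66444 + 12289 + 296606 = 375340
T ≈ 54.32 °C, under the boiling point, so the assumption holds.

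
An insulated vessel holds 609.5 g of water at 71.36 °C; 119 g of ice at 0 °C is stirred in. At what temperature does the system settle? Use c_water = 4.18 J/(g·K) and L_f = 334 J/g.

Sum of m c ΔT and latent-heat terms is zero:
melt ice: 119×334 = 39746; meltwater 0→T: 119×4.18×T = 497.42 T; water: 2547.7(T − 71.36)
3045.1 T = 181805 − 39746 = 142059
T ≈ 46.65 °C — above 0 °C, consistent with complete melting.

T_f ≈ 46.7 °C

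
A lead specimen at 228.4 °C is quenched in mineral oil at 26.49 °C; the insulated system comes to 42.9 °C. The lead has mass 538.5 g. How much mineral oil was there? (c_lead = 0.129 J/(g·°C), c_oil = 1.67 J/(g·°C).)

|Q_lead| = |Q_oil|:
538.5·0.129·(228.4 − 42.9) = m·1.67·(42.9 − 26.49)
27.4 m = 12886  ⇒  m ≈ 470.2 g

m ≈ 470 g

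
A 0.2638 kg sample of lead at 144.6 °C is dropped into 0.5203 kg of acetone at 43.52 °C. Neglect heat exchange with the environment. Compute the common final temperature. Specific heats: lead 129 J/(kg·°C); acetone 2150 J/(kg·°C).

With ΣQ=0 the equilibrium temperature is the m·c-weighted mean:
T_f = (34.03×144.6 + 1118.6×43.52) / (34.03 + 1118.6)
    = 53604 / 1152.7 ≈ 46.50 °C

T_f ≈ 46.5 °C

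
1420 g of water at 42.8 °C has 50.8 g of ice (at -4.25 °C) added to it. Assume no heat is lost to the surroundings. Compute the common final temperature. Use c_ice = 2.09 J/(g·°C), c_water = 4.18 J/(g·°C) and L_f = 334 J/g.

T_f ≈ 38.5 °C

Taking heat into each body as positive, Σ m c ΔT = 0:
warm ice to 0 °C: 50.8×2.09×(0 − (-4.25)) = 451.23; melt ice: 50.8×334 = 16967; warm the meltwater: 212.34 T; water: 5935.6(T − 42.8)
6147.9 T = 254044 − 17418 = 236625
T ≈ 38.49 °C — above 0 °C, consistent with complete melting.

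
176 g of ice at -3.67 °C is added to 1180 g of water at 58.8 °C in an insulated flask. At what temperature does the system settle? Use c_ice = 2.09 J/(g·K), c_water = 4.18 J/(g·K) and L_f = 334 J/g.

T_f ≈ 40.6 °C

Heat gained plus heat lost sum to zero:
ice -3.67→0 °C: 176×2.09×3.67 = 1350
  fusion: m_ice L_f = 176×334 = 58784
  meltwater 0→T: 176×4.18×T = 735.68 T
  water cools: 1180×4.18×(T − 58.8) = 4932.4(T − 58.8)
5668.1 T = 290025 − 60134 = 229891
T ≈ 40.56 °C. Since T > 0 °C, the all-ice-melts assumption holds.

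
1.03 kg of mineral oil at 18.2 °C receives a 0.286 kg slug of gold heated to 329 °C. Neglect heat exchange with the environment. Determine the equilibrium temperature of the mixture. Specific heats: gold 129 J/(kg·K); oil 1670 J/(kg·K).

T_f ≈ 24.7 °C

Heat lost by the gold equals heat gained by the oil:
0.286·129·(329 − T) = 1.03·1670·(T − 18.2)
36.89(329 − T) = 1720.1(T − 18.2)
1757 T = 43444  ⇒  T ≈ 24.73 °C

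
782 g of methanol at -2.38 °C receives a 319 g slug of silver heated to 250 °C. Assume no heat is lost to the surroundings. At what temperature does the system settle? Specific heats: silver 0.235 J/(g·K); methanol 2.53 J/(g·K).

T_f ≈ 6.8 °C

With ΣQ=0 the equilibrium temperature is the m·c-weighted mean:
T_f = (74.96*250 + 1978.5*(-2.38)) / (74.96 + 1978.5)
    = 14033 / 2053.4 ≈ 6.83 °C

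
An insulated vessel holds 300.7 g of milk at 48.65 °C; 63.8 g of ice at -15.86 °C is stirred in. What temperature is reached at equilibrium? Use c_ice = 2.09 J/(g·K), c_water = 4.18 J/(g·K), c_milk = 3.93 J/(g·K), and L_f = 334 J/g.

T_f ≈ 23.5 °C

Net heat exchanged in the isolated system is zero:
warm ice to 0 °C: 63.8×2.09×(0 − (-15.86)) = 2114.8; latent heat to melt: 63.8×334 = 21309; warm the meltwater: 266.68 T; milk cools: 300.7×3.93×(T − 48.65) = 1181.8(T − 48.65)
1448.4 T = 57492 − 23424 = 34068
T ≈ 23.52 °C. Since T > 0 °C, the all-ice-melts assumption holds.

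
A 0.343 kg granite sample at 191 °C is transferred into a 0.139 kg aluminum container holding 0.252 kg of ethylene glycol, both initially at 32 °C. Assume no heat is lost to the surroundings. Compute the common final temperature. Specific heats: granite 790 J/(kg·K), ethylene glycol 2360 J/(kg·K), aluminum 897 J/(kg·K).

Energy conservation, ΣQ = 0:
0.343·790·(T − 191) + 0.252·2360·(T − 32) + 0.139·897·(T − 32) = 0
270.97(T − 191) + 594.72(T − 32) + 124.68(T − 32) = 0
(270.97 + 594.72 + 124.68) T = 270.97·191 + 594.72·32 + 124.68·32
T = 74776 / 990.37 = 75.5 °C

T_f ≈ 75.5 °C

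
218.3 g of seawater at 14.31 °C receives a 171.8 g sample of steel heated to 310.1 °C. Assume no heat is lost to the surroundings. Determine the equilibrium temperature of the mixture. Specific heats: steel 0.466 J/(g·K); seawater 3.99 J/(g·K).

T_f ≈ 39.2 °C

Let T be the final temperature. ΣQ_i = 0:
171.8×0.466×(T − 310.1) + 218.3×3.99×(T − 14.31) = 0
80.06(T − 310.1) + 871.02(T − 14.31) = 0
951.08 T = 37290
T = 37290/951.08 ≈ 39.21 °C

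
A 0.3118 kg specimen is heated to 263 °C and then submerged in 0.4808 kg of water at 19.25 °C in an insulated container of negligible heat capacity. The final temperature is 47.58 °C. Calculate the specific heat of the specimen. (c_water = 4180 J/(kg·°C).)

c ≈ 848 J/(kg·°C)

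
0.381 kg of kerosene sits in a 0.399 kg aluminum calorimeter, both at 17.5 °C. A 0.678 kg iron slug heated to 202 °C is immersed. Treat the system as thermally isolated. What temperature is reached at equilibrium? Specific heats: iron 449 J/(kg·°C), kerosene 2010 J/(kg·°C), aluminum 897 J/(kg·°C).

T_f ≈ 56.8 °C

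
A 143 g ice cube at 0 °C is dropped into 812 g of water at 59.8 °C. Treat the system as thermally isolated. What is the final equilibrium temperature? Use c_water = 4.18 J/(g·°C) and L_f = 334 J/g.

T_f ≈ 38.9 °C

Conservation of energy gives ΣQ = 0:
fusion: m_ice L_f = 143×334 = 47762; warm the meltwater: 597.74 T; water: 3394.2(T − 59.8)
3991.9 T = 202971 − 47762 = 155209
T ≈ 38.88 °C — above 0 °C, consistent with complete melting.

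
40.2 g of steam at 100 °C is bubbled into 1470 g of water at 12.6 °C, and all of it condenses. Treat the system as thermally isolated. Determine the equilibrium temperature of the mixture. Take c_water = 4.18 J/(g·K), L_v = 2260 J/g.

T_f ≈ 29.3 °C

Setting the total heat transfer to zero:
latent heat released on condensation: 40.2·2260 = 90852; condensate cools 100→T: 40.2·4.18·(T − 100) = 168.04(T − 100); water warms: 1470·4.18·(T − 12.6) = 6144.6(T − 12.6)
6312.6 T = 90852 + 16804 + 77422 = 185078
T ≈ 29.32 °C, under the boiling point, so the assumption holds.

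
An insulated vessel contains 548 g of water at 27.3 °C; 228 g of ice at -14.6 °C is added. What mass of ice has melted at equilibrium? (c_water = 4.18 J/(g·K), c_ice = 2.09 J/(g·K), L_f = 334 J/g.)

m_melted ≈ 166 g

Heat available from the water dropping to 0 °C: 548·4.18·27.3 = 62534 J.
Warming the ice to 0 °C takes 228·2.09·14.6 = 6957.2 J, leaving 55577 J for melting.
To melt every bit of ice: 228·334 = 76152 J.
Since 55577 < 76152 J, not all the ice melts; equilibrium is at 0 °C.
m_melt = 55577 / L_f = 166.4 g.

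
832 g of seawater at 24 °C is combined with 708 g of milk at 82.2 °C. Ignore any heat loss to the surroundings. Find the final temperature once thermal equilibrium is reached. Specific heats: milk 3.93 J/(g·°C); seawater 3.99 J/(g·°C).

With ΣQ=0 the equilibrium temperature is the m·c-weighted mean:
T_f = (2782.4·82.2 + 3319.7·24) / (2782.4 + 3319.7)
    = 308389 / 6102.1 ≈ 50.54 °C

T_f ≈ 50.5 °C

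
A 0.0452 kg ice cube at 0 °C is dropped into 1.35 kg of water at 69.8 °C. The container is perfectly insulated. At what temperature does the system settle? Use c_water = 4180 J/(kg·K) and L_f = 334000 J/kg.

T_f ≈ 65.0 °C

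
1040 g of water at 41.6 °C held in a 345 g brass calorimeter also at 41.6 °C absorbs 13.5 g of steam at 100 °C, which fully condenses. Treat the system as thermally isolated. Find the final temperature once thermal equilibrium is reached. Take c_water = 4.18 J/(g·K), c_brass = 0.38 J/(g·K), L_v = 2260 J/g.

T_f ≈ 49.1 °C

Sum of m c ΔT and latent-heat terms is zero:
latent heat released on condensation: 13.5×2260 = 30510
  condensate cools 100→T: 13.5×4.18×(T − 100) = 56.43(T − 100)
  water warms: 1040×4.18×(T − 41.6) = 4347.2(T − 41.6)
  brass cup: 345×0.38×(T − 41.6) = 131.1(T − 41.6)
4534.7 T = 30510 + 5643 + 186297 = 222450
T ≈ 49.05 °C — below 100 °C, confirming all the steam condensed.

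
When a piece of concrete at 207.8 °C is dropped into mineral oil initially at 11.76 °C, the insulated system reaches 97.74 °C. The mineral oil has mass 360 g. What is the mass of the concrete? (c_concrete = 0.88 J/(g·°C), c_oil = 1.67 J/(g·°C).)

Heat lost by the concrete = heat gained by the oil:
m·0.88·(207.8 − 97.74) = 360·1.67·(97.74 − 11.76)
96.85 m = 51691  ⇒  m ≈ 533.7 g

m ≈ 534 g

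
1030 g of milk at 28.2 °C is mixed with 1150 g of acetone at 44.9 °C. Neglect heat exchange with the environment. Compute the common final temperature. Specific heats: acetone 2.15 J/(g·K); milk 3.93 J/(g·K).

Conservation of energy gives ΣQ = 0:
1150×2.15×(T − 44.9) + 1030×3.93×(T − 28.2) = 0
(2472.5 + 4047.9) T = 2472.5×44.9 + 4047.9×28.2
T ≈ 34.53 °C

T_f ≈ 34.5 °C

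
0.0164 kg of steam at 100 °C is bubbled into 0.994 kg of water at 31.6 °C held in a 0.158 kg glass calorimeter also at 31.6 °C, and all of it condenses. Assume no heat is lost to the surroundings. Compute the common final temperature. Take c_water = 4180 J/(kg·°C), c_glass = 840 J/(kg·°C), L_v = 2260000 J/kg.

Setting the total heat transfer to zero:
condense steam: −0.0164×2260000 = −37064
  condensed water 100 °C→T: 68.55(T − 100)
  water warms: 0.994×4180×(T − 31.6) = 4154.9(T − 31.6)
  glass cup: 0.158×840×(T − 31.6) = 132.72(T − 31.6)
4356.2 T = 37064 + 6855.2 + 135489 = 179409
T ≈ 41.18 °C — below 100 °C, confirming all the steam condensed.

T_f ≈ 41.2 °C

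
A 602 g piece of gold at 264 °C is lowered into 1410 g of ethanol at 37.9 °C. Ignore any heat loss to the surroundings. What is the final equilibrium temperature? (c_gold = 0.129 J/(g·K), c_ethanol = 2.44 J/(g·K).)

T_f ≈ 42.9 °C

T_f = Σ m_i c_i T_i / Σ m_i c_i:
T_f = (77.66×264 + 3440.4×37.9) / (77.66 + 3440.4)
    = 150893 / 3518.1 ≈ 42.89 °C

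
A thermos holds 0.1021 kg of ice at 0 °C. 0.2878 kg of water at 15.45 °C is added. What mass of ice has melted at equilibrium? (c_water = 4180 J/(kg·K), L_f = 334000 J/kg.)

m_melted ≈ 0.0556 kg

Water can give up m c ΔT = 0.2878×4180×15.45 = 18586 J before reaching 0 °C.
Fully melting the ice requires m_ice L_f = 0.1021×334000 = 34101 J.
That's not enough to melt it all — equilibrium is at 0 °C with ice remaining.
m_melt = 18586 / L_f = 0.05565 kg.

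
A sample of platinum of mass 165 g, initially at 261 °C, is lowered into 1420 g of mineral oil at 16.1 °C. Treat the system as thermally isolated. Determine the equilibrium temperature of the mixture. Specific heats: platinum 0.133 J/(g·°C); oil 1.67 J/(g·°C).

T_f ≈ 18.3 °C

Net heat exchanged in the isolated system is zero:
165·0.133·(T − 261) + 1420·1.67·(T − 16.1) = 0
2393.3 T = 43907
T = 43907 / 2393.3 = 18.3 °C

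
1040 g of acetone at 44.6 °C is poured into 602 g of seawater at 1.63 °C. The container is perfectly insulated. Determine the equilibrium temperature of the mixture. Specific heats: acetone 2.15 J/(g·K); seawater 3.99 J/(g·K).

Heat lost by the acetone equals heat gained by the seawater:
1040×2.15×(44.6 − T) = 602×3.99×(T − 1.63)
2236(44.6 − T) = 2402(T − 1.63)
4638 T = 103641  ⇒  T ≈ 22.35 °C

T_f ≈ 22.3 °C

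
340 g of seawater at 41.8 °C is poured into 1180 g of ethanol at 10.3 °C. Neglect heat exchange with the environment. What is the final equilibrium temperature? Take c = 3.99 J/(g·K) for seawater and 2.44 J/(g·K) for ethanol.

T_f ≈ 20.4 °C

Heat lost by the seawater equals heat gained by the ethanol:
340×3.99×(41.8 − T) = 1180×2.44×(T − 10.3)
1356.6(41.8 − T) = 2879.2(T − 10.3)
4235.8 T = 86362  ⇒  T ≈ 20.39 °C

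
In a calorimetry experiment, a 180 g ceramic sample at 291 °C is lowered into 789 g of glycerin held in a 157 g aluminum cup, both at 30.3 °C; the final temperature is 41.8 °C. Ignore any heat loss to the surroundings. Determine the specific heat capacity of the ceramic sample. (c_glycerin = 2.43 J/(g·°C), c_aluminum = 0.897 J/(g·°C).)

c ≈ 0.528 J/(g·°C)

Energy conservation, ΣQ = 0:
180×c×(41.8 − 291) + 789×2.43×(41.8 − 30.3) + 157×0.897×(41.8 − 30.3) = 0
-44856 c = -23668
c = -23668/-44856 ≈ 0.5276 J/(g·°C)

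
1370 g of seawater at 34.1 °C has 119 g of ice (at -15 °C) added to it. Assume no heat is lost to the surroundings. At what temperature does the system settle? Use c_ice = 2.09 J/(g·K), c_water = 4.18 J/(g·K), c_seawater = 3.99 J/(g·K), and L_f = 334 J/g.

Conservation of energy gives ΣQ = 0:
warm ice to 0 °C: 119·2.09·(0 − (-15)) = 3730.6
  latent heat to melt: 119·334 = 39746
  warm the meltwater: 497.42 T
  seawater: 5466.3(T − 34.1)
5963.7 T = 186401 − 43477 = 142924
T ≈ 23.97 °C — above 0 °C, consistent with complete melting.

T_f ≈ 24.0 °C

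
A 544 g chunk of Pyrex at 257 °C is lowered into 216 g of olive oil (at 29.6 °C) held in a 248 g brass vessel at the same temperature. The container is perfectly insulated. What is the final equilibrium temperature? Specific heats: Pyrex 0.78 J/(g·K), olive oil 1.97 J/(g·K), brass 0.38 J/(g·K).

Conservation of energy gives ΣQ = 0:
544*0.78*(T − 257) + 216*1.97*(T − 29.6) + 248*0.38*(T − 29.6) = 0
424.32(T − 257) + 425.52(T − 29.6) + 94.24(T − 29.6) = 0
944.08 T = 124435
T = 124435 / 944.08 = 132 °C

T_f ≈ 131.8 °C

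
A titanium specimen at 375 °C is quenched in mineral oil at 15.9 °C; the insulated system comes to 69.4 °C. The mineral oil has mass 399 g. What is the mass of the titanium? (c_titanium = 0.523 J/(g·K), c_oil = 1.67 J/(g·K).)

m ≈ 223 g

|Q_titanium| = |Q_oil|:
m×0.523×(375 − 69.4) = 399×1.67×(69.4 − 15.9)
159.83 m = 35649  ⇒  m ≈ 223 g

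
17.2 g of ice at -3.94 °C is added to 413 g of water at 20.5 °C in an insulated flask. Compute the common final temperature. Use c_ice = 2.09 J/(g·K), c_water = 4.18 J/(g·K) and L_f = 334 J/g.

T_f ≈ 16.4 °C

Energy balance with sensible and latent terms:
warm ice to 0 °C: 17.2·2.09·(0 − (-3.94)) = 141.64; latent heat to melt: 17.2·334 = 5744.8; warm the meltwater: 71.9 T; water cools: 413·4.18·(T − 20.5) = 1726.3(T − 20.5)
1798.2 T = 35390 − 5886.4 = 29504
T ≈ 16.41 °C — above 0 °C, consistent with complete melting.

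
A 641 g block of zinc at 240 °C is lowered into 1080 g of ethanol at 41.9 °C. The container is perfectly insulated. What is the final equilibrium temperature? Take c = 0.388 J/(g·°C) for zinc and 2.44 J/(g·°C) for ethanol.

Heat gained plus heat lost sum to zero:
641·0.388·(T − 240) + 1080·2.44·(T − 41.9) = 0
2883.9 T = 170105
T = 170105/2883.9 ≈ 58.98 °C

T_f ≈ 59.0 °C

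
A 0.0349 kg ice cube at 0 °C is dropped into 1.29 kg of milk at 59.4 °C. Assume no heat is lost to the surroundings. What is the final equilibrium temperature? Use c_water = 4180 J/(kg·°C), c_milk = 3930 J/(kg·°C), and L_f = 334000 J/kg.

Conservation of energy gives ΣQ = 0:
melt ice: 0.0349×334000 = 11657; warm the meltwater: 145.88 T; milk cools: 1.29×3930×(T − 59.4) = 5069.7(T − 59.4)
5215.6 T = 301140 − 11657 = 289484
T ≈ 55.50 °C. Since T > 0 °C, the all-ice-melts assumption holds.

T_f ≈ 55.5 °C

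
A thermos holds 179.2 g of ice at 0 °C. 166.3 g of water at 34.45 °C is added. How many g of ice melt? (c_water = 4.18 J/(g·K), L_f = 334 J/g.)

Water can give up m c ΔT = 166.3×4.18×34.45 = 23947 J before reaching 0 °C.
Fully melting the ice requires m_ice L_f = 179.2×334 = 59853 J.
Since 23947 < 59853 J, not all the ice melts; equilibrium is at 0 °C.
m_melted×334 = 23947  ⇒  m_melted ≈ 71.7 g.

m_melted ≈ 71.7 g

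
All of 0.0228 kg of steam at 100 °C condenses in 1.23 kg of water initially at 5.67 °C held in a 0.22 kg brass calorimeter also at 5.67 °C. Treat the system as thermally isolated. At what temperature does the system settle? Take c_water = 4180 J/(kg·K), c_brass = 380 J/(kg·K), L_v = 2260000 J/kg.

T_f ≈ 17.0 °C

Let T be the final temperature. ΣQ_i = 0:
steam→water at 100 °C releases m L_v = 0.0228×2260000 = 51528; condensed water 100 °C→T: 95.3(T − 100); original water: 5141.4(T − 5.67); brass cup: 0.22×380×(T − 5.67) = 83.6(T − 5.67)
5320.3 T = 51528 + 9530.4 + 29626 = 90684
T ≈ 17.04 °C (< 100 °C, so full condensation is consistent).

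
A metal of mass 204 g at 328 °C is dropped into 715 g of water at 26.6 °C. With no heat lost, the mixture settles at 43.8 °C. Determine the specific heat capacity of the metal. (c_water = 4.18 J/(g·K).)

c ≈ 0.887 J/(g·K)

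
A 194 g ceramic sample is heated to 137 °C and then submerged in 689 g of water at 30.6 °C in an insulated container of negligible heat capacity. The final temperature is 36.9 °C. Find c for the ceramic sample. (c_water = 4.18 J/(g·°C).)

c ≈ 0.934 J/(g·°C)

m_s c (T_s − T_f) = m_water c_water (T_f − T_0):
194×c×(137 − 36.9) = 689×4.18×(36.9 − 30.6)
19419 c = 18144  ⇒  c ≈ 0.9343 J/(g·°C)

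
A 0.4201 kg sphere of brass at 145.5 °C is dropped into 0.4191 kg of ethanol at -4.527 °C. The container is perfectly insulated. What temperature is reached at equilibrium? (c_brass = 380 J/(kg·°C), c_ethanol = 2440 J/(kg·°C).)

Let T be the final temperature. ΣQ_i = 0:
0.4201·380·(T − 145.5) + 0.4191·2440·(T − (-4.527)) = 0
1182.2 T = 18598
T = 18598/1182.2 ≈ 15.73 °C

T_f ≈ 15.7 °C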